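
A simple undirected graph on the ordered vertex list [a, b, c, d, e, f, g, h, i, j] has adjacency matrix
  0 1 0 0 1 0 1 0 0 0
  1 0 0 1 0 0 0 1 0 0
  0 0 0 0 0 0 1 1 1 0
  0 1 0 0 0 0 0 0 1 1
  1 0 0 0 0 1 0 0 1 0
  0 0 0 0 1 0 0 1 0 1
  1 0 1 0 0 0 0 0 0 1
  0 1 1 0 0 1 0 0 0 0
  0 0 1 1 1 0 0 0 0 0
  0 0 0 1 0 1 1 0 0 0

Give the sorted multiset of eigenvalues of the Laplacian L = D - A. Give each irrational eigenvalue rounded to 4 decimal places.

[0, 2, 2, 2, 2, 2, 5, 5, 5, 5]

With the vertex order [a, b, c, d, e, f, g, h, i, j], the degrees are [3, 3, 3, 3, 3, 3, 3, 3, 3, 3], giving D = diag(3, 3, 3, 3, 3, 3, 3, 3, 3, 3) and L = D - A. L is symmetric positive semidefinite, so every eigenvalue is real and nonnegative.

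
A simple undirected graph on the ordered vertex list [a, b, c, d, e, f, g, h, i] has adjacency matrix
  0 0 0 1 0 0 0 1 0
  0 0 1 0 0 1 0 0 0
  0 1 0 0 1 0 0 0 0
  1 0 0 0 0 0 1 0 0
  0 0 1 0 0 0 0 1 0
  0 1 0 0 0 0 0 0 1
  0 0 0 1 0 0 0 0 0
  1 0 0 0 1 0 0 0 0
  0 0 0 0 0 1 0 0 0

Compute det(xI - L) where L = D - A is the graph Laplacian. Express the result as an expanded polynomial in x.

x^9 - 16x^8 + 105x^7 - 364x^6 + 715x^5 - 792x^4 + 462x^3 - 120x^2 + 9x

Reading degrees in the order [a, b, c, d, e, f, g, h, i] gives [2, 2, 2, 2, 2, 2, 1, 2, 1]; set D = diag(2, 2, 2, 2, 2, 2, 1, 2, 1) and form L = D - A. Computing det(xI - L) by cofactor expansion (or equivalently via sum-over-permutations) gives x^9 - 16x^8 + 105x^7 - 364x^6 + 715x^5 - 792x^4 + 462x^3 - 120x^2 + 9x. Since p(0) = det(-L) = 0, x divides p(x). By the matrix-tree theorem the graph has (1/9) * product of the nonzero eigenvalues = 1 spanning tree.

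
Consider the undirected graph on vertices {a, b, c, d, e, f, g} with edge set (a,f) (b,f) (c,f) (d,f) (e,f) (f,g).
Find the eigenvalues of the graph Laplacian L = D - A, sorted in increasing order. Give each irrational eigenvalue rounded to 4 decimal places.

[0, 1, 1, 1, 1, 1, 7]

Each diagonal entry of L is the vertex degree and each off-diagonal entry is -1 where an edge is present, 0 otherwise; in the order [a, b, c, d, e, f, g] the diagonal is [1, 1, 1, 1, 1, 6, 1]. Since every row of L sums to 0, the all-ones vector is in the kernel and 0 is an eigenvalue. The single zero eigenvalue shows the graph is connected. There is one zero in the spectrum, matching the 1 component.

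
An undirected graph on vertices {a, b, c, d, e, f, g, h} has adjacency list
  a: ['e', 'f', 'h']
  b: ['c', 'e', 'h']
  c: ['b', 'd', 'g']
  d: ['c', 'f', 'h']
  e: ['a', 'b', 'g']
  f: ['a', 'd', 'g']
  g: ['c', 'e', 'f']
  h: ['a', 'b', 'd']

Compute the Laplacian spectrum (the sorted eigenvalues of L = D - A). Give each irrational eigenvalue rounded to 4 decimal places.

Reading degrees in the order [a, b, c, d, e, f, g, h] gives [3, 3, 3, 3, 3, 3, 3, 3]; set D = diag(3, 3, 3, 3, 3, 3, 3, 3) and form L = D - A. Since every row of L sums to 0, the all-ones vector is in the kernel and 0 is an eigenvalue. The single zero eigenvalue shows the graph is connected. There is one zero in the spectrum, matching the 1 component.

[0, 2, 2, 2, 4, 4, 4, 6]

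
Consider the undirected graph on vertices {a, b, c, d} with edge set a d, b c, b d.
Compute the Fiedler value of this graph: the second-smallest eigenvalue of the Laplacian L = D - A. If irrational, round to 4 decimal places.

Reading degrees in the order [a, b, c, d] gives [1, 2, 1, 2]; set D = diag(1, 2, 1, 2) and form L = D - A. The sorted Laplacian eigenvalues are [0, 0.5858, 2, 3.4142]; the algebraic connectivity is the second entry, 0.5858. The largest eigenvalue, 3.4142, is at most the vertex count 4. There is one zero in the spectrum, matching the 1 component.

0.5858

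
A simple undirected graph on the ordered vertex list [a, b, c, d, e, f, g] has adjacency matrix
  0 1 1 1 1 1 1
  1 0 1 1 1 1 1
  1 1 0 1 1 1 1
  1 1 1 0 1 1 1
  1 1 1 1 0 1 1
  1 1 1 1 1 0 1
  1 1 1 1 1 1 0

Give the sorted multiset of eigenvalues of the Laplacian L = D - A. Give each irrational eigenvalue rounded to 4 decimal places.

Reading degrees in the order [a, b, c, d, e, f, g] gives [6, 6, 6, 6, 6, 6, 6]; set D = diag(6, 6, 6, 6, 6, 6, 6) and form L = D - A. L is symmetric positive semidefinite, so every eigenvalue is real and nonnegative. The largest eigenvalue, 7, is at most the vertex count 7.

[0, 7, 7, 7, 7, 7, 7]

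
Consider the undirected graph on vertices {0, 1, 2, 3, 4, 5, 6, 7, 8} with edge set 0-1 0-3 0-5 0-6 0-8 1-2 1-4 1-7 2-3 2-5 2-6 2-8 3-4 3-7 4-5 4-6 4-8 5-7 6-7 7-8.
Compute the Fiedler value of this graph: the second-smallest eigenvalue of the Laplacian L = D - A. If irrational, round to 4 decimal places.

4

Reading degrees in the order [0, 1, 2, 3, 4, 5, 6, 7, 8] gives [5, 4, 5, 4, 5, 4, 4, 5, 4]; set D = diag(5, 4, 5, 4, 5, 4, 4, 5, 4) and form L = D - A. The smallest Laplacian eigenvalue is always 0. The next one, lambda_2 = 4, measures how hard the graph is to disconnect: larger values mean better connectivity. There is one zero in the spectrum, matching the 1 component.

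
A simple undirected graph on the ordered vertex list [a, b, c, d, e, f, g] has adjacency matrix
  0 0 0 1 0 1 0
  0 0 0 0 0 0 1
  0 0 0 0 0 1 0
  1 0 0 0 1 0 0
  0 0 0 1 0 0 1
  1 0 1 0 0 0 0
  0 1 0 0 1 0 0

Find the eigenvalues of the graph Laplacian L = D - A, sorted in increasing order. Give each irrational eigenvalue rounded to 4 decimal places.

With the vertex order [a, b, c, d, e, f, g], the degrees are [2, 1, 1, 2, 2, 2, 2], giving D = diag(2, 1, 1, 2, 2, 2, 2) and L = D - A. The multiplicity of 0 as a Laplacian eigenvalue equals the number of connected components. The single zero eigenvalue shows the graph is connected. There is one zero in the spectrum, matching the 1 component. The largest eigenvalue, 3.8019, is at most the vertex count 7.

[0, 0.1981, 0.7530, 1.5550, 2.4450, 3.2470, 3.8019]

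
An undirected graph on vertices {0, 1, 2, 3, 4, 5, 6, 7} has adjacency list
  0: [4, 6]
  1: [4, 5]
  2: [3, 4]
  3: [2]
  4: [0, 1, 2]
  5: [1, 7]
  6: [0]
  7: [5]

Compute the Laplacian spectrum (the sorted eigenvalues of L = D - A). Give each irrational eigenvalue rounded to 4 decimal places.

Reading degrees in the order [0, 1, 2, 3, 4, 5, 6, 7] gives [2, 2, 2, 1, 3, 2, 1, 1]; set D = diag(2, 2, 2, 1, 3, 2, 1, 1) and form L = D - A. L is symmetric positive semidefinite, so every eigenvalue is real and nonnegative. By the matrix-tree theorem the graph has (1/8) * product of the nonzero eigenvalues = 1 spanning tree.

[0, 0.2434, 0.3820, 1.1798, 2, 2.6180, 3.1386, 4.4383]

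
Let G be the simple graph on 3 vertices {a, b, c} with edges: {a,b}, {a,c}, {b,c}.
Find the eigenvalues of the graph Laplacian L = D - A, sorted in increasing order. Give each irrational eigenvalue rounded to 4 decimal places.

[0, 3, 3]

Each diagonal entry of L is the vertex degree and each off-diagonal entry is -1 where an edge is present, 0 otherwise; in the order [a, b, c] the diagonal is [2, 2, 2]. Since every row of L sums to 0, the all-ones vector is in the kernel and 0 is an eigenvalue. There is one zero in the spectrum, matching the 1 component. The largest eigenvalue, 3, is at most the vertex count 3.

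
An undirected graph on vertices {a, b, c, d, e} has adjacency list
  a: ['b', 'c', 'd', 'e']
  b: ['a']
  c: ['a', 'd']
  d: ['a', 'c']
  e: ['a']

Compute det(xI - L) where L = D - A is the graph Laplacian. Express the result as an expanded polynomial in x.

x^5 - 10x^4 + 32x^3 - 38x^2 + 15x

With the vertex order [a, b, c, d, e], the degrees are [4, 1, 2, 2, 1], giving D = diag(4, 1, 2, 2, 1) and L = D - A. L has integer entries, so p(x) = det(xI - L) has integer coefficients. Expanding the determinant yields x^5 - 10x^4 + 32x^3 - 38x^2 + 15x. Since p(0) = det(-L) = 0, x divides p(x). The largest eigenvalue, 5, is at most the vertex count 5.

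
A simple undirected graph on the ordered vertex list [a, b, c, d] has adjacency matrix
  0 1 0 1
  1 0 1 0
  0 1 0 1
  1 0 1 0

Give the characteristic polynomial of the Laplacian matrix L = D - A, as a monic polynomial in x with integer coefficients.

Reading degrees in the order [a, b, c, d] gives [2, 2, 2, 2]; set D = diag(2, 2, 2, 2) and form L = D - A. Computing det(xI - L) by cofactor expansion (or equivalently via sum-over-permutations) gives x^4 - 8x^3 + 20x^2 - 16x. The constant term is 0 because L is singular (the all-ones vector lies in its kernel).

x^4 - 8x^3 + 20x^2 - 16x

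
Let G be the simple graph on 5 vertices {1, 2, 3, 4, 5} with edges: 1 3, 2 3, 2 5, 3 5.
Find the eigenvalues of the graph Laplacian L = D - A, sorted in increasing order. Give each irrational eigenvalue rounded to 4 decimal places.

[0, 0, 1, 3, 4]

Each diagonal entry of L is the vertex degree and each off-diagonal entry is -1 where an edge is present, 0 otherwise; in the order [1, 2, 3, 4, 5] the diagonal is [1, 2, 3, 0, 2]. L is symmetric positive semidefinite, so every eigenvalue is real and nonnegative. The 2 zero eigenvalues correspond to the 2 connected components. The eigenvalues sum to 8, which equals trace(L) = 2|E|. The largest eigenvalue, 4, is at most the vertex count 5.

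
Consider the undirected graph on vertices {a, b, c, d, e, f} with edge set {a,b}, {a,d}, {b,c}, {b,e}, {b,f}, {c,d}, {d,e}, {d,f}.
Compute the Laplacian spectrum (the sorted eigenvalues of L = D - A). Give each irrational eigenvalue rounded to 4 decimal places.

Reading degrees in the order [a, b, c, d, e, f] gives [2, 4, 2, 4, 2, 2]; set D = diag(2, 4, 2, 4, 2, 2) and form L = D - A. L is symmetric positive semidefinite, so every eigenvalue is real and nonnegative. There is one zero in the spectrum, matching the 1 component. By the matrix-tree theorem the graph has (1/6) * product of the nonzero eigenvalues = 32 spanning trees.

[0, 2, 2, 2, 4, 6]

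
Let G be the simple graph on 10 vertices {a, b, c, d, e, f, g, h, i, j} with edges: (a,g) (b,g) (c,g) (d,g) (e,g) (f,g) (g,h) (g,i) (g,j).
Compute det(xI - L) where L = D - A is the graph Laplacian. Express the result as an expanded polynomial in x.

Each diagonal entry of L is the vertex degree and each off-diagonal entry is -1 where an edge is present, 0 otherwise; in the order [a, b, c, d, e, f, g, h, i, j] the diagonal is [1, 1, 1, 1, 1, 1, 9, 1, 1, 1]. Computing det(xI - L) by cofactor expansion (or equivalently via sum-over-permutations) gives x^10 - 18x^9 + 108x^8 - 336x^7 + 630x^6 - 756x^5 + 588x^4 - 288x^3 + 81x^2 - 10x. Since p(0) = det(-L) = 0, x divides p(x). The eigenvalues sum to 18, which equals trace(L) = 2|E|.

x^10 - 18x^9 + 108x^8 - 336x^7 + 630x^6 - 756x^5 + 588x^4 - 288x^3 + 81x^2 - 10x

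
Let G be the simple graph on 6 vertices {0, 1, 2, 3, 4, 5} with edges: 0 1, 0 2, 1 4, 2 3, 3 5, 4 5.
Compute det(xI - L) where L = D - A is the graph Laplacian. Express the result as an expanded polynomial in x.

x^6 - 12x^5 + 54x^4 - 112x^3 + 105x^2 - 36x

Each diagonal entry of L is the vertex degree and each off-diagonal entry is -1 where an edge is present, 0 otherwise; in the order [0, 1, 2, 3, 4, 5] the diagonal is [2, 2, 2, 2, 2, 2]. L has integer entries, so p(x) = det(xI - L) has integer coefficients. Expanding the determinant yields x^6 - 12x^5 + 54x^4 - 112x^3 + 105x^2 - 36x. The coefficient of x^5 equals -trace(L) = -12, matching the sum of degrees. The eigenvalues sum to 12, which equals trace(L) = 2|E|. By the matrix-tree theorem the graph has (1/6) * product of the nonzero eigenvalues = 6 spanning trees.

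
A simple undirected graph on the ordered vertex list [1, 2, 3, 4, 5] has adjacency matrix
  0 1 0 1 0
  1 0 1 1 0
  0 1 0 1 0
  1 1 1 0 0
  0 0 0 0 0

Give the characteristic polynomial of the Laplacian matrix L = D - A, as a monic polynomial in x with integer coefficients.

With the vertex order [1, 2, 3, 4, 5], the degrees are [2, 3, 2, 3, 0], giving D = diag(2, 3, 2, 3, 0) and L = D - A. Computing det(xI - L) by cofactor expansion (or equivalently via sum-over-permutations) gives x^5 - 10x^4 + 32x^3 - 32x^2. The constant term is 0 because L is singular (the all-ones vector lies in its kernel).

x^5 - 10x^4 + 32x^3 - 32x^2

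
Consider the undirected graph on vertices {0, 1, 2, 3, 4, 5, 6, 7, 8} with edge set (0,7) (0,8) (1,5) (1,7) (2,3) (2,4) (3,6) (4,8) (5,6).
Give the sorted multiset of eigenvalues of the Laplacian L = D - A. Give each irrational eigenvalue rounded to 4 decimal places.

Each diagonal entry of L is the vertex degree and each off-diagonal entry is -1 where an edge is present, 0 otherwise; in the order [0, 1, 2, 3, 4, 5, 6, 7, 8] the diagonal is [2, 2, 2, 2, 2, 2, 2, 2, 2]. L is symmetric positive semidefinite, so every eigenvalue is real and nonnegative.

[0, 0.4679, 0.4679, 1.6527, 1.6527, 3, 3, 3.8794, 3.8794]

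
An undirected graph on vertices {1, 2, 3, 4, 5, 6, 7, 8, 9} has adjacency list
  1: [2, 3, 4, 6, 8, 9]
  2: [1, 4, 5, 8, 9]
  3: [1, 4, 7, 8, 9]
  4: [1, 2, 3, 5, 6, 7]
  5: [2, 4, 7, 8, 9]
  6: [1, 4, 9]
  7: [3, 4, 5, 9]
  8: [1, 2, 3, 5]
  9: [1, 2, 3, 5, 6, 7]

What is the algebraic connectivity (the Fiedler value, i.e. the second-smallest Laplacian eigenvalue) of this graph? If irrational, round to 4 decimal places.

With the vertex order [1, 2, 3, 4, 5, 6, 7, 8, 9], the degrees are [6, 5, 5, 6, 5, 3, 4, 4, 6], giving D = diag(6, 5, 5, 6, 5, 3, 4, 4, 6) and L = D - A. The smallest Laplacian eigenvalue is always 0. The next one, lambda_2 = 2.7234, measures how hard the graph is to disconnect: larger values mean better connectivity. The largest eigenvalue, 8.4384, is at most the vertex count 9. The eigenvalues sum to 44, which equals trace(L) = 2|E|.

2.7234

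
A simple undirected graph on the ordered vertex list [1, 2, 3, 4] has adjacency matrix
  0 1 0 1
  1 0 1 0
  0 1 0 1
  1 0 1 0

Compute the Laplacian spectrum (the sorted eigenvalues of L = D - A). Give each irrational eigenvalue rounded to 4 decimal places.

Each diagonal entry of L is the vertex degree and each off-diagonal entry is -1 where an edge is present, 0 otherwise; in the order [1, 2, 3, 4] the diagonal is [2, 2, 2, 2]. Diagonalising L (or applying a numerical eigensolver to the 4x4 matrix) gives the spectrum above. The single zero eigenvalue shows the graph is connected. By the matrix-tree theorem the graph has (1/4) * product of the nonzero eigenvalues = 4 spanning trees.

[0, 2, 2, 4]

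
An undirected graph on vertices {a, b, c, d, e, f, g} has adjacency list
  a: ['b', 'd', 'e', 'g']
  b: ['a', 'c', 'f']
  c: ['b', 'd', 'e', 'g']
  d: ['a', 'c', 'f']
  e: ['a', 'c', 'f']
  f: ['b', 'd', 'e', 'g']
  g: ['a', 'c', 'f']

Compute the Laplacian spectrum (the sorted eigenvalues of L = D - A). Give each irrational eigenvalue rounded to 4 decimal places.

With the vertex order [a, b, c, d, e, f, g], the degrees are [4, 3, 4, 3, 3, 4, 3], giving D = diag(4, 3, 4, 3, 3, 4, 3) and L = D - A. Since every row of L sums to 0, the all-ones vector is in the kernel and 0 is an eigenvalue. The single zero eigenvalue shows the graph is connected. There is one zero in the spectrum, matching the 1 component. The largest eigenvalue, 7, is at most the vertex count 7.

[0, 3, 3, 3, 4, 4, 7]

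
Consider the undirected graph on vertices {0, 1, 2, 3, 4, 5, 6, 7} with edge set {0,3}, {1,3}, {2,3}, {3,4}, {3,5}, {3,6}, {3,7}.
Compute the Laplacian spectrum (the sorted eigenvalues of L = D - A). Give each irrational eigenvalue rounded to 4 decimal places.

[0, 1, 1, 1, 1, 1, 1, 8]

Reading degrees in the order [0, 1, 2, 3, 4, 5, 6, 7] gives [1, 1, 1, 7, 1, 1, 1, 1]; set D = diag(1, 1, 1, 7, 1, 1, 1, 1) and form L = D - A. Diagonalising L (or applying a numerical eigensolver to the 8x8 matrix) gives the spectrum above. The single zero eigenvalue shows the graph is connected. The eigenvalues sum to 14, which equals trace(L) = 2|E|. By the matrix-tree theorem the graph has (1/8) * product of the nonzero eigenvalues = 1 spanning tree.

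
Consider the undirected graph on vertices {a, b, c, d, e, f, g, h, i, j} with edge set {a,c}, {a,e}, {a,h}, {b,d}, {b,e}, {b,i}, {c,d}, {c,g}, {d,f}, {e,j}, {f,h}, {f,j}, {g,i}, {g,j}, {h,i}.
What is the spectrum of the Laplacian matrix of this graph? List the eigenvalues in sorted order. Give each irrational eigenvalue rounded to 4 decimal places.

Each diagonal entry of L is the vertex degree and each off-diagonal entry is -1 where an edge is present, 0 otherwise; in the order [a, b, c, d, e, f, g, h, i, j] the diagonal is [3, 3, 3, 3, 3, 3, 3, 3, 3, 3]. The multiplicity of 0 as a Laplacian eigenvalue equals the number of connected components. The single zero eigenvalue shows the graph is connected.

[0, 2, 2, 2, 2, 2, 5, 5, 5, 5]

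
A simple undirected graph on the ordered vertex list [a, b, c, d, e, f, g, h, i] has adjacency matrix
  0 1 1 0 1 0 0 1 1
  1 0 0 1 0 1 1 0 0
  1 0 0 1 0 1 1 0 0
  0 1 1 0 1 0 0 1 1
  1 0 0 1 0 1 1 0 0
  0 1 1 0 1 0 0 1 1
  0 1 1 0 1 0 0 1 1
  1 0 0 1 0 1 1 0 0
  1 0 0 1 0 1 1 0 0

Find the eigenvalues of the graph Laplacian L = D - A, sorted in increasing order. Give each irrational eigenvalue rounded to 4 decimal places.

With the vertex order [a, b, c, d, e, f, g, h, i], the degrees are [5, 4, 4, 5, 4, 5, 5, 4, 4], giving D = diag(5, 4, 4, 5, 4, 5, 5, 4, 4) and L = D - A. Diagonalising L (or applying a numerical eigensolver to the 9x9 matrix) gives the spectrum above. The single zero eigenvalue shows the graph is connected. The largest eigenvalue, 9, is at most the vertex count 9.

[0, 4, 4, 4, 4, 5, 5, 5, 9]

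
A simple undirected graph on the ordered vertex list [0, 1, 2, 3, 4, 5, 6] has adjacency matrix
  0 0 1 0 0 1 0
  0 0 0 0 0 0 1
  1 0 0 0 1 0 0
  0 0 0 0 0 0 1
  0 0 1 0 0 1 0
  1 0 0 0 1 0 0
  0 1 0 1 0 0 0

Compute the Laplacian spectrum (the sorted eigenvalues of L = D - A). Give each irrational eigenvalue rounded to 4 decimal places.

With the vertex order [0, 1, 2, 3, 4, 5, 6], the degrees are [2, 1, 2, 1, 2, 2, 2], giving D = diag(2, 1, 2, 1, 2, 2, 2) and L = D - A. Diagonalising L (or applying a numerical eigensolver to the 7x7 matrix) gives the spectrum above. The 2 zero eigenvalues correspond to the 2 connected components. There are 2 zeros in the spectrum, matching the 2 components.

[0, 0, 1, 2, 2, 3, 4]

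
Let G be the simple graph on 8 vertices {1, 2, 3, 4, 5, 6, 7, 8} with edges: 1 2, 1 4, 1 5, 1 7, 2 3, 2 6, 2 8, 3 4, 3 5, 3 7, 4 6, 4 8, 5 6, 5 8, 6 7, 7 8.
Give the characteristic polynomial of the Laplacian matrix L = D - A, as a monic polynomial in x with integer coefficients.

Each diagonal entry of L is the vertex degree and each off-diagonal entry is -1 where an edge is present, 0 otherwise; in the order [1, 2, 3, 4, 5, 6, 7, 8] the diagonal is [4, 4, 4, 4, 4, 4, 4, 4]. The eigenvalues of L are [0, 4, 4, 4, 4, 4, 4, 8]; the characteristic polynomial is the product of (x - lambda_i), which multiplies out to x^8 - 32x^7 + 432x^6 - 3200x^5 + 14080x^4 - 36864x^3 + 53248x^2 - 32768x. The constant term is 0 because L is singular (the all-ones vector lies in its kernel). By the matrix-tree theorem the graph has (1/8) * product of the nonzero eigenvalues = 4096 spanning trees. There is one zero in the spectrum, matching the 1 component.

x^8 - 32x^7 + 432x^6 - 3200x^5 + 14080x^4 - 36864x^3 + 53248x^2 - 32768x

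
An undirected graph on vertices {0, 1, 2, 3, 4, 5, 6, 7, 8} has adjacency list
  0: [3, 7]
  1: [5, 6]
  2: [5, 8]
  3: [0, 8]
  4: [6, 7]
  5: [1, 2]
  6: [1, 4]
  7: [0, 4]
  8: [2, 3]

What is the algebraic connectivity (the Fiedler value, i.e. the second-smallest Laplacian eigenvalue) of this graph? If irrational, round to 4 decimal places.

Reading degrees in the order [0, 1, 2, 3, 4, 5, 6, 7, 8] gives [2, 2, 2, 2, 2, 2, 2, 2, 2]; set D = diag(2, 2, 2, 2, 2, 2, 2, 2, 2) and form L = D - A. The sorted Laplacian eigenvalues are [0, 0.4679, 0.4679, 1.6527, 1.6527, 3, 3, 3.8794, 3.8794]; the algebraic connectivity is the second entry, 0.4679. There is one zero in the spectrum, matching the 1 component. The largest eigenvalue, 3.8794, is at most the vertex count 9.

0.4679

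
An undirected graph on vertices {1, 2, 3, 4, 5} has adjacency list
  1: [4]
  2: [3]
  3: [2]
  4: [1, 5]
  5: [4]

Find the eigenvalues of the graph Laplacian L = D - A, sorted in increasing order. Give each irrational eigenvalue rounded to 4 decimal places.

[0, 0, 1, 2, 3]

Each diagonal entry of L is the vertex degree and each off-diagonal entry is -1 where an edge is present, 0 otherwise; in the order [1, 2, 3, 4, 5] the diagonal is [1, 1, 1, 2, 1]. Diagonalising L (or applying a numerical eigensolver to the 5x5 matrix) gives the spectrum above. The 2 zero eigenvalues correspond to the 2 connected components.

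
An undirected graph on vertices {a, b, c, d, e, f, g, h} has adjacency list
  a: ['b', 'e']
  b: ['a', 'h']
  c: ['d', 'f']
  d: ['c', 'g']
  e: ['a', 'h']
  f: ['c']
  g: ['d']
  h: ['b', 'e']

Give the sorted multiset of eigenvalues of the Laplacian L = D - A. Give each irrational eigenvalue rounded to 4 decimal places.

[0, 0, 0.5858, 2, 2, 2, 3.4142, 4]

With the vertex order [a, b, c, d, e, f, g, h], the degrees are [2, 2, 2, 2, 2, 1, 1, 2], giving D = diag(2, 2, 2, 2, 2, 1, 1, 2) and L = D - A. Since every row of L sums to 0, the all-ones vector is in the kernel and 0 is an eigenvalue. The 2 zero eigenvalues correspond to the 2 connected components. The eigenvalues sum to 14, which equals trace(L) = 2|E|.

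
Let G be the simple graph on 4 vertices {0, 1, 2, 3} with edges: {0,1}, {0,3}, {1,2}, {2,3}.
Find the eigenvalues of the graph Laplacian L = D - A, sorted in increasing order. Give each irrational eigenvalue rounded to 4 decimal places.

[0, 2, 2, 4]

With the vertex order [0, 1, 2, 3], the degrees are [2, 2, 2, 2], giving D = diag(2, 2, 2, 2) and L = D - A. Since every row of L sums to 0, the all-ones vector is in the kernel and 0 is an eigenvalue.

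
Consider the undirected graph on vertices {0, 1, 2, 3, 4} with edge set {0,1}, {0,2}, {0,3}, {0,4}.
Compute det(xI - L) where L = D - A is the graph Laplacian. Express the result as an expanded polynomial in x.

x^5 - 8x^4 + 18x^3 - 16x^2 + 5x

Reading degrees in the order [0, 1, 2, 3, 4] gives [4, 1, 1, 1, 1]; set D = diag(4, 1, 1, 1, 1) and form L = D - A. L has integer entries, so p(x) = det(xI - L) has integer coefficients. Expanding the determinant yields x^5 - 8x^4 + 18x^3 - 16x^2 + 5x. The constant term is 0 because L is singular (the all-ones vector lies in its kernel). By the matrix-tree theorem the graph has (1/5) * product of the nonzero eigenvalues = 1 spanning tree. The eigenvalues sum to 8, which equals trace(L) = 2|E|.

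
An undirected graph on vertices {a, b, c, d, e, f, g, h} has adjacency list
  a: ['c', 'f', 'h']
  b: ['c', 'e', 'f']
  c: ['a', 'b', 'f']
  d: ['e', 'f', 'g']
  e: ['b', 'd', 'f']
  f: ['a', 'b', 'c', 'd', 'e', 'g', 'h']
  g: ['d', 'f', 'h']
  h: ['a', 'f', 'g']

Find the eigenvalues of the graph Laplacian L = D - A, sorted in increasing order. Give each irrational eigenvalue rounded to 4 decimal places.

[0, 1.7530, 1.7530, 3.4450, 3.4450, 4.8019, 4.8019, 8]

Each diagonal entry of L is the vertex degree and each off-diagonal entry is -1 where an edge is present, 0 otherwise; in the order [a, b, c, d, e, f, g, h] the diagonal is [3, 3, 3, 3, 3, 7, 3, 3]. L is symmetric positive semidefinite, so every eigenvalue is real and nonnegative. The single zero eigenvalue shows the graph is connected. The eigenvalues sum to 28, which equals trace(L) = 2|E|.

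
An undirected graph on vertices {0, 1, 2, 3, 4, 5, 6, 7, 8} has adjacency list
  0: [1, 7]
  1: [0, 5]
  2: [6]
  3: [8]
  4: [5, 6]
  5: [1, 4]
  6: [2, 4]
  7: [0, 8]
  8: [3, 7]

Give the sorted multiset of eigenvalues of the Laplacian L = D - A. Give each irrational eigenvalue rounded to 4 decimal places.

[0, 0.1206, 0.4679, 1, 1.6527, 2.3473, 3, 3.5321, 3.8794]

Reading degrees in the order [0, 1, 2, 3, 4, 5, 6, 7, 8] gives [2, 2, 1, 1, 2, 2, 2, 2, 2]; set D = diag(2, 2, 1, 1, 2, 2, 2, 2, 2) and form L = D - A. L is symmetric positive semidefinite, so every eigenvalue is real and nonnegative. The single zero eigenvalue shows the graph is connected. The largest eigenvalue, 3.8794, is at most the vertex count 9. The eigenvalues sum to 16, which equals trace(L) = 2|E|.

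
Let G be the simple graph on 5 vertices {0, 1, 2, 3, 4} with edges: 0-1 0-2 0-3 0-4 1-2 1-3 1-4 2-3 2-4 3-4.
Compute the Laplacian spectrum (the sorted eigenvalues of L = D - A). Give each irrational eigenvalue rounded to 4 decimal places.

[0, 5, 5, 5, 5]

Reading degrees in the order [0, 1, 2, 3, 4] gives [4, 4, 4, 4, 4]; set D = diag(4, 4, 4, 4, 4) and form L = D - A. Since every row of L sums to 0, the all-ones vector is in the kernel and 0 is an eigenvalue. The single zero eigenvalue shows the graph is connected. By the matrix-tree theorem the graph has (1/5) * product of the nonzero eigenvalues = 125 spanning trees.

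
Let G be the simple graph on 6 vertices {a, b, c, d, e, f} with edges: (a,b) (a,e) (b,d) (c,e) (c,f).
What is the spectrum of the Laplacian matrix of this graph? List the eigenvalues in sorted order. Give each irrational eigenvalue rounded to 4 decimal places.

[0, 0.2679, 1, 2, 3, 3.7321]

Each diagonal entry of L is the vertex degree and each off-diagonal entry is -1 where an edge is present, 0 otherwise; in the order [a, b, c, d, e, f] the diagonal is [2, 2, 2, 1, 2, 1]. Diagonalising L (or applying a numerical eigensolver to the 6x6 matrix) gives the spectrum above. The single zero eigenvalue shows the graph is connected. The eigenvalues sum to 10, which equals trace(L) = 2|E|.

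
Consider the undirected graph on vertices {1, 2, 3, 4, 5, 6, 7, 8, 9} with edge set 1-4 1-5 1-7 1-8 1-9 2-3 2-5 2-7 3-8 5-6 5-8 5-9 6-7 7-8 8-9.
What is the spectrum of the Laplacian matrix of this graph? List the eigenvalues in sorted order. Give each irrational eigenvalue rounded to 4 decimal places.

[0, 0.8486, 1.5328, 2.0607, 3.1463, 3.9710, 5.2014, 6.2171, 7.0220]

Each diagonal entry of L is the vertex degree and each off-diagonal entry is -1 where an edge is present, 0 otherwise; in the order [1, 2, 3, 4, 5, 6, 7, 8, 9] the diagonal is [5, 3, 2, 1, 5, 2, 4, 5, 3]. Diagonalising L (or applying a numerical eigensolver to the 9x9 matrix) gives the spectrum above. The single zero eigenvalue shows the graph is connected. The largest eigenvalue, 7.0220, is at most the vertex count 9. There is one zero in the spectrum, matching the 1 component.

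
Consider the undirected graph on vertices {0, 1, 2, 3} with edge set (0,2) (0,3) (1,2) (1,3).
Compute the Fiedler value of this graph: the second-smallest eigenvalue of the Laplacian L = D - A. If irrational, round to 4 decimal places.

Reading degrees in the order [0, 1, 2, 3] gives [2, 2, 2, 2]; set D = diag(2, 2, 2, 2) and form L = D - A. The sorted Laplacian eigenvalues are [0, 2, 2, 4]; the algebraic connectivity is the second entry, 2. The eigenvalues sum to 8, which equals trace(L) = 2|E|. There is one zero in the spectrum, matching the 1 component.

2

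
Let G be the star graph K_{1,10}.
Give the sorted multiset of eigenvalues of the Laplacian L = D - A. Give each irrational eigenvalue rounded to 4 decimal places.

[0, 1, 1, 1, 1, 1, 1, 1, 1, 1, 11]

The graph has 11 vertices and degree multiset [10, 1, 1, 1, 1, 1, 1, 1, 1, 1, 1]; D is the diagonal matrix of degrees and L = D - A. Since every row of L sums to 0, the all-ones vector is in the kernel and 0 is an eigenvalue. There is one zero in the spectrum, matching the 1 component.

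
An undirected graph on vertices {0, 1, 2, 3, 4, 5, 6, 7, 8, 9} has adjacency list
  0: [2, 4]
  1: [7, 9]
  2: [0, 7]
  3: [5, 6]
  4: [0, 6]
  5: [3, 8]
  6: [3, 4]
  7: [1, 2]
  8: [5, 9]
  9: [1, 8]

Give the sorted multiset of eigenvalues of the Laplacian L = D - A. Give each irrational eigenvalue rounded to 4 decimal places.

[0, 0.3820, 0.3820, 1.3820, 1.3820, 2.6180, 2.6180, 3.6180, 3.6180, 4]

Each diagonal entry of L is the vertex degree and each off-diagonal entry is -1 where an edge is present, 0 otherwise; in the order [0, 1, 2, 3, 4, 5, 6, 7, 8, 9] the diagonal is [2, 2, 2, 2, 2, 2, 2, 2, 2, 2]. Since every row of L sums to 0, the all-ones vector is in the kernel and 0 is an eigenvalue. The eigenvalues sum to 20, which equals trace(L) = 2|E|.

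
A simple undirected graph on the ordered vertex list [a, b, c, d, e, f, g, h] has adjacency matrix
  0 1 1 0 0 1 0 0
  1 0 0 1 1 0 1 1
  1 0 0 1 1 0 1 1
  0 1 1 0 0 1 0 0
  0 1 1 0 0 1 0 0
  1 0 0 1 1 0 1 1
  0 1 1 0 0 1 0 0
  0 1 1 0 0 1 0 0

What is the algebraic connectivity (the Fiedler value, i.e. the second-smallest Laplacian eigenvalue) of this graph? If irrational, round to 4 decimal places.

With the vertex order [a, b, c, d, e, f, g, h], the degrees are [3, 5, 5, 3, 3, 5, 3, 3], giving D = diag(3, 5, 5, 3, 3, 5, 3, 3) and L = D - A. The smallest Laplacian eigenvalue is always 0. The next one, lambda_2 = 3, measures how hard the graph is to disconnect: larger values mean better connectivity. The eigenvalues sum to 30, which equals trace(L) = 2|E|. By the matrix-tree theorem the graph has (1/8) * product of the nonzero eigenvalues = 2025 spanning trees.

3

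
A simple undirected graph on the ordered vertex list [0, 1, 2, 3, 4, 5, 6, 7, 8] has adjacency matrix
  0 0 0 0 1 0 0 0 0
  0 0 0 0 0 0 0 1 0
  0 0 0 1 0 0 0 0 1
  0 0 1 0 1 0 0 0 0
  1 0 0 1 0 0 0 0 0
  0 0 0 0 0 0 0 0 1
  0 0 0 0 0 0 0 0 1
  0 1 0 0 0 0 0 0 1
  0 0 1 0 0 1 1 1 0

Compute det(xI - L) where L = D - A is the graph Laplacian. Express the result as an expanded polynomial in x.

x^9 - 16x^8 + 102x^7 - 336x^6 + 619x^5 - 644x^4 + 363x^3 - 98x^2 + 9x

Reading degrees in the order [0, 1, 2, 3, 4, 5, 6, 7, 8] gives [1, 1, 2, 2, 2, 1, 1, 2, 4]; set D = diag(1, 1, 2, 2, 2, 1, 1, 2, 4) and form L = D - A. L has integer entries, so p(x) = det(xI - L) has integer coefficients. Expanding the determinant yields x^9 - 16x^8 + 102x^7 - 336x^6 + 619x^5 - 644x^4 + 363x^3 - 98x^2 + 9x. Since p(0) = det(-L) = 0, x divides p(x). The eigenvalues sum to 16, which equals trace(L) = 2|E|.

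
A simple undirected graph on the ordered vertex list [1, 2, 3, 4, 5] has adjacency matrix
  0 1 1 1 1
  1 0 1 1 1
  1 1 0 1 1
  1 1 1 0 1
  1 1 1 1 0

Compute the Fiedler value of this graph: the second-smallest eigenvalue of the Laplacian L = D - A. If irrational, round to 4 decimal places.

5

Each diagonal entry of L is the vertex degree and each off-diagonal entry is -1 where an edge is present, 0 otherwise; in the order [1, 2, 3, 4, 5] the diagonal is [4, 4, 4, 4, 4]. The smallest Laplacian eigenvalue is always 0. The next one, lambda_2 = 5, measures how hard the graph is to disconnect: larger values mean better connectivity. The largest eigenvalue, 5, is at most the vertex count 5.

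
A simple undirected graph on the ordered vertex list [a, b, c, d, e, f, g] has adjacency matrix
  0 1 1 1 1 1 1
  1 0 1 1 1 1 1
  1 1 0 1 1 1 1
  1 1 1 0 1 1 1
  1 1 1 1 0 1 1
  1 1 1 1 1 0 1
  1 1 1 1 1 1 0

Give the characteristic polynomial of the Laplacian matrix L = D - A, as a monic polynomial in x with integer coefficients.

x^7 - 42x^6 + 735x^5 - 6860x^4 + 36015x^3 - 100842x^2 + 117649x

Each diagonal entry of L is the vertex degree and each off-diagonal entry is -1 where an edge is present, 0 otherwise; in the order [a, b, c, d, e, f, g] the diagonal is [6, 6, 6, 6, 6, 6, 6]. The eigenvalues of L are [0, 7, 7, 7, 7, 7, 7]; the characteristic polynomial is the product of (x - lambda_i), which multiplies out to x^7 - 42x^6 + 735x^5 - 6860x^4 + 36015x^3 - 100842x^2 + 117649x. The coefficient of x^6 equals -trace(L) = -42, matching the sum of degrees. The largest eigenvalue, 7, is at most the vertex count 7. There is one zero in the spectrum, matching the 1 component.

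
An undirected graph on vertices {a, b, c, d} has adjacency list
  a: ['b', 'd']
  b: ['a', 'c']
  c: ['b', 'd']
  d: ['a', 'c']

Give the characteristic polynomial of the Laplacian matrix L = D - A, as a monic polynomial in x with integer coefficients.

Each diagonal entry of L is the vertex degree and each off-diagonal entry is -1 where an edge is present, 0 otherwise; in the order [a, b, c, d] the diagonal is [2, 2, 2, 2]. L has integer entries, so p(x) = det(xI - L) has integer coefficients. Expanding the determinant yields x^4 - 8x^3 + 20x^2 - 16x. Since p(0) = det(-L) = 0, x divides p(x). The eigenvalues sum to 8, which equals trace(L) = 2|E|.

x^4 - 8x^3 + 20x^2 - 16x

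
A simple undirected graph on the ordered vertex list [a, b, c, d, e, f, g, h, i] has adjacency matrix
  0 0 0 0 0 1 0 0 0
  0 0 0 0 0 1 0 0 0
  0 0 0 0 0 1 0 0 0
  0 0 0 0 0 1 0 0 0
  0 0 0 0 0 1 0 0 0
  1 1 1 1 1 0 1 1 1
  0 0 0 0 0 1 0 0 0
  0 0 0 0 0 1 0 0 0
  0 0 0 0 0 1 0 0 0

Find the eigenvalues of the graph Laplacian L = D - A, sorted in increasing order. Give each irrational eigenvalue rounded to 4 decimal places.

Each diagonal entry of L is the vertex degree and each off-diagonal entry is -1 where an edge is present, 0 otherwise; in the order [a, b, c, d, e, f, g, h, i] the diagonal is [1, 1, 1, 1, 1, 8, 1, 1, 1]. The multiplicity of 0 as a Laplacian eigenvalue equals the number of connected components. The single zero eigenvalue shows the graph is connected. By the matrix-tree theorem the graph has (1/9) * product of the nonzero eigenvalues = 1 spanning tree. The largest eigenvalue, 9, is at most the vertex count 9.

[0, 1, 1, 1, 1, 1, 1, 1, 9]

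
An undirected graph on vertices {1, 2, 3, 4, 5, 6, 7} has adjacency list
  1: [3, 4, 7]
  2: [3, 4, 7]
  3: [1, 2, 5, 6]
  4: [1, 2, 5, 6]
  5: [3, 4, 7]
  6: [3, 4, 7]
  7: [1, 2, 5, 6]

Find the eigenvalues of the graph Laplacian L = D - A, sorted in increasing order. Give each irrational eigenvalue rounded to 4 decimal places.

Reading degrees in the order [1, 2, 3, 4, 5, 6, 7] gives [3, 3, 4, 4, 3, 3, 4]; set D = diag(3, 3, 4, 4, 3, 3, 4) and form L = D - A. L is symmetric positive semidefinite, so every eigenvalue is real and nonnegative. The single zero eigenvalue shows the graph is connected. By the matrix-tree theorem the graph has (1/7) * product of the nonzero eigenvalues = 432 spanning trees. The largest eigenvalue, 7, is at most the vertex count 7.

[0, 3, 3, 3, 4, 4, 7]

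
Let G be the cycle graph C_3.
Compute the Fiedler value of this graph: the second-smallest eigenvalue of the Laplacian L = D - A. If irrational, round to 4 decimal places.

The graph has 3 vertices and degree multiset [2, 2, 2]; D is the diagonal matrix of degrees and L = D - A. The sorted Laplacian eigenvalues are [0, 3, 3]; the algebraic connectivity is the second entry, 3. The eigenvalues sum to 6, which equals trace(L) = 2|E|.

3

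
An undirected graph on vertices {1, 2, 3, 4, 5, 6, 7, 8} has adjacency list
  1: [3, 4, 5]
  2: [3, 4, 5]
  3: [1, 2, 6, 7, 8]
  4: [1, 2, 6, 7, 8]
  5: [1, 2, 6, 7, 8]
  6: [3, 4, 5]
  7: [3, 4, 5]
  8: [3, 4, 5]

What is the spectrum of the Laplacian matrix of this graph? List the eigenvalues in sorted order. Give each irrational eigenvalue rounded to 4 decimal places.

[0, 3, 3, 3, 3, 5, 5, 8]

With the vertex order [1, 2, 3, 4, 5, 6, 7, 8], the degrees are [3, 3, 5, 5, 5, 3, 3, 3], giving D = diag(3, 3, 5, 5, 5, 3, 3, 3) and L = D - A. L is symmetric positive semidefinite, so every eigenvalue is real and nonnegative. The single zero eigenvalue shows the graph is connected. The largest eigenvalue, 8, is at most the vertex count 8.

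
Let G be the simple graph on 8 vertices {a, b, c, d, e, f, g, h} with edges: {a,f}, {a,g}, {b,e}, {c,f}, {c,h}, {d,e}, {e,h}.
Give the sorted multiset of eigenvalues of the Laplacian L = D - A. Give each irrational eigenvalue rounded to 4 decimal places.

With the vertex order [a, b, c, d, e, f, g, h], the degrees are [2, 1, 2, 1, 3, 2, 1, 2], giving D = diag(2, 1, 2, 1, 3, 2, 1, 2) and L = D - A. Diagonalising L (or applying a numerical eigensolver to the 8x8 matrix) gives the spectrum above. The eigenvalues sum to 14, which equals trace(L) = 2|E|.

[0, 0.1667, 0.7276, 1, 1.6353, 2.6729, 3.5643, 4.2332]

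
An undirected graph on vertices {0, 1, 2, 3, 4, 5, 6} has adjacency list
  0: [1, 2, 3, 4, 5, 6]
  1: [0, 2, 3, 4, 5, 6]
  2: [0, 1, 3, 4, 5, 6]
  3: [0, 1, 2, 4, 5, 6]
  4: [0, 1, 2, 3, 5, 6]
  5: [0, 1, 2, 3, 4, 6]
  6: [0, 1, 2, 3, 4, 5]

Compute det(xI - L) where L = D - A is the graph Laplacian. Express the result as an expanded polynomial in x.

x^7 - 42x^6 + 735x^5 - 6860x^4 + 36015x^3 - 100842x^2 + 117649x

Each diagonal entry of L is the vertex degree and each off-diagonal entry is -1 where an edge is present, 0 otherwise; in the order [0, 1, 2, 3, 4, 5, 6] the diagonal is [6, 6, 6, 6, 6, 6, 6]. L has integer entries, so p(x) = det(xI - L) has integer coefficients. Expanding the determinant yields x^7 - 42x^6 + 735x^5 - 6860x^4 + 36015x^3 - 100842x^2 + 117649x. The constant term is 0 because L is singular (the all-ones vector lies in its kernel). The eigenvalues sum to 42, which equals trace(L) = 2|E|. The largest eigenvalue, 7, is at most the vertex count 7.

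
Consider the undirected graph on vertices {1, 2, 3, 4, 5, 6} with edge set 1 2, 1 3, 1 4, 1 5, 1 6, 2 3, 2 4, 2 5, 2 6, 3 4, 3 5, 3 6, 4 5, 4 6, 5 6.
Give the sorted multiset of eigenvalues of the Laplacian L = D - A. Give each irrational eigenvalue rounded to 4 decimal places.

With the vertex order [1, 2, 3, 4, 5, 6], the degrees are [5, 5, 5, 5, 5, 5], giving D = diag(5, 5, 5, 5, 5, 5) and L = D - A. L is symmetric positive semidefinite, so every eigenvalue is real and nonnegative. The single zero eigenvalue shows the graph is connected. There is one zero in the spectrum, matching the 1 component.

[0, 6, 6, 6, 6, 6]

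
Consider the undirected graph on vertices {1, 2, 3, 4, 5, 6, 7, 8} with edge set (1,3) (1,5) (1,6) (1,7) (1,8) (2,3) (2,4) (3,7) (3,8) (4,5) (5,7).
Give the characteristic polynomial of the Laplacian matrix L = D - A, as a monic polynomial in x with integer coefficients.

Each diagonal entry of L is the vertex degree and each off-diagonal entry is -1 where an edge is present, 0 otherwise; in the order [1, 2, 3, 4, 5, 6, 7, 8] the diagonal is [5, 2, 4, 2, 3, 1, 3, 2]. L has integer entries, so p(x) = det(xI - L) has integer coefficients. Expanding the determinant yields x^8 - 22x^7 + 195x^6 - 896x^5 + 2289x^4 - 3234x^3 + 2329x^2 - 656x. The constant term is 0 because L is singular (the all-ones vector lies in its kernel). The largest eigenvalue, 6.1359, is at most the vertex count 8. There is one zero in the spectrum, matching the 1 component.

x^8 - 22x^7 + 195x^6 - 896x^5 + 2289x^4 - 3234x^3 + 2329x^2 - 656x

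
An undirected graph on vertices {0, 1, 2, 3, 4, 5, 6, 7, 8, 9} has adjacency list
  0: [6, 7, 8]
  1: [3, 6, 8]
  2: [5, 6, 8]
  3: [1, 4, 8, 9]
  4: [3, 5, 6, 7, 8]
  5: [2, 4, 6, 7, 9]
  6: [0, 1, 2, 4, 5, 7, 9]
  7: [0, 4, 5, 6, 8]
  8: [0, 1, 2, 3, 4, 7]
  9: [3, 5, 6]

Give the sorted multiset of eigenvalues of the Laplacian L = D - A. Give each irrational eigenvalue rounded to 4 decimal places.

[0, 2.2595, 2.4596, 2.8530, 3.8073, 4.3645, 6.1516, 6.4502, 7.0572, 8.5971]

Reading degrees in the order [0, 1, 2, 3, 4, 5, 6, 7, 8, 9] gives [3, 3, 3, 4, 5, 5, 7, 5, 6, 3]; set D = diag(3, 3, 3, 4, 5, 5, 7, 5, 6, 3) and form L = D - A. L is symmetric positive semidefinite, so every eigenvalue is real and nonnegative. By the matrix-tree theorem the graph has (1/10) * product of the nonzero eigenvalues = 63428 spanning trees. There is one zero in the spectrum, matching the 1 component.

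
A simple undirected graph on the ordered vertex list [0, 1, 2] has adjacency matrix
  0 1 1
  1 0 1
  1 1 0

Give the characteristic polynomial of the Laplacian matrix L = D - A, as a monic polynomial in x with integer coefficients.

With the vertex order [0, 1, 2], the degrees are [2, 2, 2], giving D = diag(2, 2, 2) and L = D - A. Computing det(xI - L) by cofactor expansion (or equivalently via sum-over-permutations) gives x^3 - 6x^2 + 9x. The coefficient of x^2 equals -trace(L) = -6, matching the sum of degrees. The largest eigenvalue, 3, is at most the vertex count 3. The eigenvalues sum to 6, which equals trace(L) = 2|E|.

x^3 - 6x^2 + 9x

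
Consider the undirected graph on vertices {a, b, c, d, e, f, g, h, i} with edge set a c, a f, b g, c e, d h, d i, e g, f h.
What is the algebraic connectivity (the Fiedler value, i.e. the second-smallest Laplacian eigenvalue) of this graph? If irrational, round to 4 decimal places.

Each diagonal entry of L is the vertex degree and each off-diagonal entry is -1 where an edge is present, 0 otherwise; in the order [a, b, c, d, e, f, g, h, i] the diagonal is [2, 1, 2, 2, 2, 2, 2, 2, 1]. The smallest Laplacian eigenvalue is always 0. The next one, lambda_2 = 0.1206, measures how hard the graph is to disconnect: larger values mean better connectivity.

0.1206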